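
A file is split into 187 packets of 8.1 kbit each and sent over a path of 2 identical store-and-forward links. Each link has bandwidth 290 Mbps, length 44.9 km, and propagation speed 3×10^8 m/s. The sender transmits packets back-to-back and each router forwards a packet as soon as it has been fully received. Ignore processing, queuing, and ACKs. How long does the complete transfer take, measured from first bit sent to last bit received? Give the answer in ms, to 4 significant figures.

Per-hop transmission t_tx = L/R = 8100/290000000 = 0.027931 ms.
Per-hop propagation t_prop = 44900/300000000 = 0.149667 ms.
Pipeline fill: first packet needs 2·t_tx to clear all hops; remaining 186 packets each add one t_tx.
Total = (2+187-1)·t_tx + 2·t_prop = 188·0.027931 + 2·0.149667 = 5.550 ms.

5.550 ms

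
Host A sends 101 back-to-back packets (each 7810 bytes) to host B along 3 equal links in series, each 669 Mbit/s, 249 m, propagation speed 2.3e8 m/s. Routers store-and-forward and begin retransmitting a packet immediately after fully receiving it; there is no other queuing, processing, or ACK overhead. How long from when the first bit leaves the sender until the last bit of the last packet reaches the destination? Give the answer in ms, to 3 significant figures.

9.62 ms

Per-hop transmission t_tx = L/R = 62480/669000000 = 0.0933931 ms.
Per-hop propagation t_prop = 249/2.3e+08 = 0.00108261 ms.
Pipeline fill: first packet needs 3·t_tx to clear all hops; remaining 100 packets each add one t_tx.
Total = (3+101-1)·t_tx + 3·t_prop = 103·0.0933931 + 3·0.00108261 = 9.62 ms.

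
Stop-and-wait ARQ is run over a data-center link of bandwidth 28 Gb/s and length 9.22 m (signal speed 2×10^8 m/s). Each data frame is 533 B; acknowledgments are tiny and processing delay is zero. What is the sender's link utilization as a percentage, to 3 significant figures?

62.3 %

t_tx = L/R = 4264/28000000000 = 1.52286e-07 s.
t_prop = 9.22/200000000 = 4.61e-08 s; RTT = 9.22e-08 s.
Cycle = t_tx + RTT = 2.44486e-07 s.
Utilization = t_tx / cycle = 1.52286e-07/2.44486e-07 = 62.3 %.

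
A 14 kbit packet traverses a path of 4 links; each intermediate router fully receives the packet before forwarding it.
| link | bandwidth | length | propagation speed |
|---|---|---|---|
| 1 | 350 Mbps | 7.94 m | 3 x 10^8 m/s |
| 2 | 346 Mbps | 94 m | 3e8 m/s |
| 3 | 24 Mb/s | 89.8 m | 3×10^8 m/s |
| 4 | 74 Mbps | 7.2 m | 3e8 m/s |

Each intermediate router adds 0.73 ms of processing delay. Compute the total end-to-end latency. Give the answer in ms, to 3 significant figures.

L = 14000 bits.
Transmission delays (L/R per hop): 0.04, 0.0404624, 0.583333, 0.189189 ms; sum = 0.852985 ms.
Propagation delays (d/s per hop): 2.64667e-05, 0.000313333, 0.000299333, 2.4e-05 ms; sum = 0.000663133 ms.
Processing at 3 router(s): 3 × 0.73 ms = 2.19 ms.
End-to-end = 3.04 ms.

3.04 ms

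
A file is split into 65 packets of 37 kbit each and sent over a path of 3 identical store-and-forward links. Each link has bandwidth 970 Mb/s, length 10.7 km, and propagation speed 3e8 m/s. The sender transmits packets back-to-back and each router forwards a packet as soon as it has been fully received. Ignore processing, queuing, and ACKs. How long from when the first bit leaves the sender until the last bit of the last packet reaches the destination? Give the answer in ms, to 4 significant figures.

2.663 ms

Per-hop transmission t_tx = L/R = 37000/970000000 = 0.0381443 ms.
Per-hop propagation t_prop = 10700/300000000 = 0.0356667 ms.
Pipeline fill: first packet needs 3·t_tx to clear all hops; remaining 64 packets each add one t_tx.
Total = (3+65-1)·t_tx + 3·t_prop = 67·0.0381443 + 3·0.0356667 = 2.663 ms.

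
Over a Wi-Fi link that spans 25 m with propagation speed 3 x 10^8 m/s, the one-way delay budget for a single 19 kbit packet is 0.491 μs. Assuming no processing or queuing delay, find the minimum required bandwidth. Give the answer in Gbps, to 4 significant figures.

46.61 Gbps

Propagation delay = 25 / 300000000 = 0.0833333 μs.
Transmission budget = 0.491 − 0.0833333 = 0.407667 μs.
R ≥ L / t_tx = 19000 bits / 4.07667e-07 s = 46.61 Gbps.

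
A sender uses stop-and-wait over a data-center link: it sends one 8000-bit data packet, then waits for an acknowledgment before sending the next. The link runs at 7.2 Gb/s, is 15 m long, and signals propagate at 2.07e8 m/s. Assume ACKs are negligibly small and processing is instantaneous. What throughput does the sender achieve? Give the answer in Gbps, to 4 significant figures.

t_tx = L/R = 8000/7200000000 = 1.11111e-06 s.
t_prop = 15/2.07e+08 = 7.24638e-08 s; RTT = 1.44928e-07 s.
Cycle = t_tx + RTT = 1.25604e-06 s.
Throughput = L / cycle = 8000 / 1.25604e-06 = 6.369 Gbps.

6.369 Gbps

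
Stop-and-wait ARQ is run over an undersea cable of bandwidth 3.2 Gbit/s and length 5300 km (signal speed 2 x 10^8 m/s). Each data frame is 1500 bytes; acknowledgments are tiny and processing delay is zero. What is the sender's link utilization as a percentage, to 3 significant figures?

t_tx = L/R = 12000/3200000000 = 3.75e-06 s.
t_prop = 5300000/200000000 = 0.0265 s; RTT = 0.053 s.
Cycle = t_tx + RTT = 0.0530038 s.
Utilization = t_tx / cycle = 3.75e-06/0.0530038 = 0.00707 %.

0.00707 %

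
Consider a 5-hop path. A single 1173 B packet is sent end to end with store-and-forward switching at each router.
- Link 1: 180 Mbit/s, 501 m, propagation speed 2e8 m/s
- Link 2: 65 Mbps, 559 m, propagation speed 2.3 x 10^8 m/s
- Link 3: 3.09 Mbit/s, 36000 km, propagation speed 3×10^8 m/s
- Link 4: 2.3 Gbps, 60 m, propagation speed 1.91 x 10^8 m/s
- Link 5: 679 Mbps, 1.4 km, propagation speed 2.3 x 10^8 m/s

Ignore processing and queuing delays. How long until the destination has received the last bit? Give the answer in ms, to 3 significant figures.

123 ms

L = 1173 × 8 = 9384 bits.
Transmission delays (L/R per hop): 0.0521333, 0.144369, 3.03689, 0.00408, 0.0138203 ms; sum = 3.2513 ms.
Propagation delays (d/s per hop): 0.002505, 0.00243043, 120, 0.000314136, 0.00608696 ms; sum = 120.011 ms.
End-to-end = 123 ms.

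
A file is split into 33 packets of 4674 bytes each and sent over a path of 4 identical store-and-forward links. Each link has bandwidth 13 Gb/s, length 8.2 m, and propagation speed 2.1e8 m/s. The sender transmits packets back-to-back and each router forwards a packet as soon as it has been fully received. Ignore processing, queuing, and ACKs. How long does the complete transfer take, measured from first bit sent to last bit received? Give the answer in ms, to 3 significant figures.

Per-hop transmission t_tx = L/R = 37392/13000000000 = 0.00287631 ms.
Per-hop propagation t_prop = 8.2/210000000 = 3.90476e-05 ms.
Pipeline fill: first packet needs 4·t_tx to clear all hops; remaining 32 packets each add one t_tx.
Total = (4+33-1)·t_tx + 4·t_prop = 36·0.00287631 + 4·3.90476e-05 = 0.104 ms.

0.104 ms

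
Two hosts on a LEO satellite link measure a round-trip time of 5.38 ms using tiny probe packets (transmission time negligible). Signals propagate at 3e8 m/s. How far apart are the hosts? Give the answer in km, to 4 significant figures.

807.0 km

One-way propagation = RTT/2 = 2.69 ms.
d = s × t = 300000000 × 0.00269 = 807.0 km.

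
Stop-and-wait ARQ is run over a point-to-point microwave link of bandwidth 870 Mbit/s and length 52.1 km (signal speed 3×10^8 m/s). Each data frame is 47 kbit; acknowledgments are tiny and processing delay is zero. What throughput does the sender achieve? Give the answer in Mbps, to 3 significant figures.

117 Mbps

t_tx = L/R = 47000/870000000 = 5.4023e-05 s.
t_prop = 52100/300000000 = 0.000173667 s; RTT = 0.000347333 s.
Cycle = t_tx + RTT = 0.000401356 s.
Throughput = L / cycle = 47000 / 0.000401356 = 117 Mbps.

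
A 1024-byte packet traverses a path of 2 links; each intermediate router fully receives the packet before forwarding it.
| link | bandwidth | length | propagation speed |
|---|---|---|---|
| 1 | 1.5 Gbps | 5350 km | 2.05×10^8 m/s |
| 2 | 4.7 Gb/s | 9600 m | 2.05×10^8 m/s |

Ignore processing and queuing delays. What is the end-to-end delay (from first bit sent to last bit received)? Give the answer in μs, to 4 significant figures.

L = 1024 × 8 = 8192 bits.
Transmission delays (L/R per hop): 5.46133, 1.74298 μs; sum = 7.20431 μs.
Propagation delays (d/s per hop): 26097.6, 46.8293 μs; sum = 26144.4 μs.
End-to-end = 26150 μs.

26150 μs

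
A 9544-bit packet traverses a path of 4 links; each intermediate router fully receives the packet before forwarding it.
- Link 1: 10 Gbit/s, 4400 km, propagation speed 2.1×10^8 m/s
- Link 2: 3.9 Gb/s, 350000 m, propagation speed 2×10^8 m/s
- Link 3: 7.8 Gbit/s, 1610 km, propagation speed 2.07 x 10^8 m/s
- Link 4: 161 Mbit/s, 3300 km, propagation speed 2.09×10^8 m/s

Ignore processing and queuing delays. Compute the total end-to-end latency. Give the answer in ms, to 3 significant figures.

46.3 ms

Transmission delays (L/R per hop): 0.0009544, 0.00244718, 0.00122359, 0.0592795 ms; sum = 0.0639047 ms.
Propagation delays (d/s per hop): 20.9524, 1.75, 7.77778, 15.7895 ms; sum = 46.2696 ms.
End-to-end = 46.3 ms.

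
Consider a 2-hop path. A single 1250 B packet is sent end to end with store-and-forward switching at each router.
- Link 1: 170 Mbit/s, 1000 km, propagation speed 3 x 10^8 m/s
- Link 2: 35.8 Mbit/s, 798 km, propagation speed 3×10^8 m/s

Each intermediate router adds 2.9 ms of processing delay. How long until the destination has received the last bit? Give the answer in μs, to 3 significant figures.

L = 1250 × 8 = 10000 bits.
Transmission delays (L/R per hop): 58.8235, 279.33 μs; sum = 338.153 μs.
Propagation delays (d/s per hop): 3333.33, 2660 μs; sum = 5993.33 μs.
Processing at 1 router(s): 1 × 2.9 ms = 2900 μs.
End-to-end = 9230 μs.

9230 μs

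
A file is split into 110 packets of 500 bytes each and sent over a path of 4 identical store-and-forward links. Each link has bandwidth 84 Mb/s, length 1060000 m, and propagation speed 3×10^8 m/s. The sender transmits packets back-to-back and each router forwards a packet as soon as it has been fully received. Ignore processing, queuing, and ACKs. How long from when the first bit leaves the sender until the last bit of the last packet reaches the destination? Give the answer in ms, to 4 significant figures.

Per-hop transmission t_tx = L/R = 4000/84000000 = 0.047619 ms.
Per-hop propagation t_prop = 1060000/300000000 = 3.53333 ms.
Pipeline fill: first packet needs 4·t_tx to clear all hops; remaining 109 packets each add one t_tx.
Total = (4+110-1)·t_tx + 4·t_prop = 113·0.047619 + 4·3.53333 = 19.51 ms.

19.51 ms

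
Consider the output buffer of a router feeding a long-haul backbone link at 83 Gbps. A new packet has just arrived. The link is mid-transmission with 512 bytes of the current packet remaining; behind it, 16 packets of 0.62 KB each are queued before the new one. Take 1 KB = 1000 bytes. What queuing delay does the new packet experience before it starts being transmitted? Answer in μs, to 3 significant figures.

Each queued packet: L/R = 4960/83000000000 = 0.059759 μs.
16 queued → 0.956145 μs.
Plus remaining 4096 bits of current packet: 0.0493494 μs.
Queuing delay = 1.01 μs.

1.01 μs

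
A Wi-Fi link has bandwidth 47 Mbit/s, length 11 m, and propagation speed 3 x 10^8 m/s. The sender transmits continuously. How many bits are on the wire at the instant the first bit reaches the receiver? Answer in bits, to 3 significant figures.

Propagation delay = 11 / 300000000 = 3.66667e-08 s.
BDP = R × t_prop = 47000000 × 3.66667e-08 = 1.72333 bits.

1.72 bits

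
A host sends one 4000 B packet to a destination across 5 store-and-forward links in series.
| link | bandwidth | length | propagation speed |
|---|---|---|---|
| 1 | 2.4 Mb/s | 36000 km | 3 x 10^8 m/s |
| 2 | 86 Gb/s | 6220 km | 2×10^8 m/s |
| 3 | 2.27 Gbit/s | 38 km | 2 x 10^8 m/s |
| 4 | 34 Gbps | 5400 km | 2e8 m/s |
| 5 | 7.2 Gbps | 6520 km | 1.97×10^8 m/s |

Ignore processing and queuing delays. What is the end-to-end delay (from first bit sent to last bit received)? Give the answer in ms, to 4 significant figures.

L = 4000 × 8 = 32000 bits.
Transmission delays (L/R per hop): 13.3333, 0.000372093, 0.0140969, 0.000941176, 0.00444444 ms; sum = 13.3532 ms.
Propagation delays (d/s per hop): 120, 31.1, 0.19, 27, 33.0964 ms; sum = 211.386 ms.
End-to-end = 224.7 ms.

224.7 ms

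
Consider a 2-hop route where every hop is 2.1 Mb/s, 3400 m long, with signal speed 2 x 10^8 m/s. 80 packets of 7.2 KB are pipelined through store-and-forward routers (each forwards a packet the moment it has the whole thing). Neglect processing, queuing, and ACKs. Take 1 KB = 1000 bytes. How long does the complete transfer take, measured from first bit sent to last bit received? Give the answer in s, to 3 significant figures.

Per-hop transmission t_tx = L/R = 57600/2100000 = 0.0274286 s.
Per-hop propagation t_prop = 3400/200000000 = 1.7e-05 s.
Pipeline fill: first packet needs 2·t_tx to clear all hops; remaining 79 packets each add one t_tx.
Total = (2+80-1)·t_tx + 2·t_prop = 81·0.0274286 + 2·1.7e-05 = 2.22 s.

2.22 s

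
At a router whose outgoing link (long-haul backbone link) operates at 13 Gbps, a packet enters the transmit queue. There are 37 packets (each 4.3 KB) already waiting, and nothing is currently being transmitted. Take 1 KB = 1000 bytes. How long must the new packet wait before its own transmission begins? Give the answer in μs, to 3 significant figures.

Each queued packet: L/R = 34400/13000000000 = 2.64615 μs.
37 queued → 97.9077 μs.
Queuing delay = 97.9 μs.

97.9 μs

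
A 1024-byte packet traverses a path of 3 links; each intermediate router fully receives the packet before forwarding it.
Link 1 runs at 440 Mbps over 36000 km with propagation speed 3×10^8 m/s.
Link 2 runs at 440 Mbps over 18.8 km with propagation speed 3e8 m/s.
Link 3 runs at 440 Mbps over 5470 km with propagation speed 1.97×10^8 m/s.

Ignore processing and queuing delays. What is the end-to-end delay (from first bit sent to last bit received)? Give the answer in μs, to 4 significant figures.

147900 μs

L = 1024 × 8 = 8192 bits.
Transmission delay per hop = L/R = 8192/440000000 = 18.6182 μs; 3 hops → 55.8545 μs.
Propagation delays (d/s per hop): 120000, 62.6667, 27766.5 μs; sum = 147829 μs.
End-to-end = 147900 μs.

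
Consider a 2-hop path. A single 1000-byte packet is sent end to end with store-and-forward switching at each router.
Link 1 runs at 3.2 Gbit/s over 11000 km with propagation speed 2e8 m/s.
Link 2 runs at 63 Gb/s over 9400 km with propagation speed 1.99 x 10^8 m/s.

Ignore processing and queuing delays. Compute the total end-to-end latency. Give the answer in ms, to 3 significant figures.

102 ms

L = 1000 × 8 = 8000 bits.
Transmission delays (L/R per hop): 0.0025, 0.000126984 ms; sum = 0.00262698 ms.
Propagation delays (d/s per hop): 55, 47.2362 ms; sum = 102.236 ms.
End-to-end = 102 ms.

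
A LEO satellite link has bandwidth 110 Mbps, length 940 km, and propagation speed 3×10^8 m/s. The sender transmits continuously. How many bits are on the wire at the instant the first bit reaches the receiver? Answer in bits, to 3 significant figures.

Propagation delay = 940000 / 300000000 = 0.00313333 s.
BDP = R × t_prop = 110000000 × 0.00313333 = 344667 bits.

345000 bits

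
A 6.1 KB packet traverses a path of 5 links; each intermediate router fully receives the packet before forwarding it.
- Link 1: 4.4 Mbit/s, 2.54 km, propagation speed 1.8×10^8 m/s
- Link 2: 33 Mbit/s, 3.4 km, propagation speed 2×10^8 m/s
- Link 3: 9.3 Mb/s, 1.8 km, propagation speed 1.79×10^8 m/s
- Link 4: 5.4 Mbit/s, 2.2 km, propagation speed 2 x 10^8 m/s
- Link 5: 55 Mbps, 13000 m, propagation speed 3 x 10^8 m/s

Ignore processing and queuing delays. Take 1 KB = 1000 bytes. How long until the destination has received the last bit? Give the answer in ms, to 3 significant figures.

27.8 ms

L = 48800 bits.
Transmission delays (L/R per hop): 11.0909, 1.47879, 5.24731, 9.03704, 0.887273 ms; sum = 27.7413 ms.
Propagation delays (d/s per hop): 0.0141111, 0.017, 0.0100559, 0.011, 0.0433333 ms; sum = 0.0955003 ms.
End-to-end = 27.8 ms.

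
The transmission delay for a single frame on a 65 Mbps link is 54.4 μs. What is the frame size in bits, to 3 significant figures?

3540 bits

L = R × t_tx = 65000000 b/s × 5.44e-05 s = 3536 bits.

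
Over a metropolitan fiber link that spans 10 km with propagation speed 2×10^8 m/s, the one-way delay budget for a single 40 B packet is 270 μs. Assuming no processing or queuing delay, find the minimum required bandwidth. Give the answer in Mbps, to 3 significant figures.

L = 320 bits.
Propagation delay = 10000 / 200000000 = 50 μs.
Transmission budget = 270 − 50 = 220 μs.
R ≥ L / t_tx = 320 bits / 0.00022 s = 1.45 Mbps.

1.45 Mbps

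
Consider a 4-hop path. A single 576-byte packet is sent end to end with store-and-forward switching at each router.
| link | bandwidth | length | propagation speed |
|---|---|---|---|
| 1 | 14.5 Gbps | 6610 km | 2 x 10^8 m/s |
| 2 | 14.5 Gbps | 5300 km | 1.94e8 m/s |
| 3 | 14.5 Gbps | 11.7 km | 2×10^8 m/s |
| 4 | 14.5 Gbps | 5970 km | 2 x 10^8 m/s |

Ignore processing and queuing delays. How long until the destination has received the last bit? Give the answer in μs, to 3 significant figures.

90300 μs

L = 576 × 8 = 4608 bits.
Transmission delay per hop = L/R = 4608/14500000000 = 0.317793 μs; 4 hops → 1.27117 μs.
Propagation delays (d/s per hop): 33050, 27319.6, 58.5, 29850 μs; sum = 90278.1 μs.
End-to-end = 90300 μs.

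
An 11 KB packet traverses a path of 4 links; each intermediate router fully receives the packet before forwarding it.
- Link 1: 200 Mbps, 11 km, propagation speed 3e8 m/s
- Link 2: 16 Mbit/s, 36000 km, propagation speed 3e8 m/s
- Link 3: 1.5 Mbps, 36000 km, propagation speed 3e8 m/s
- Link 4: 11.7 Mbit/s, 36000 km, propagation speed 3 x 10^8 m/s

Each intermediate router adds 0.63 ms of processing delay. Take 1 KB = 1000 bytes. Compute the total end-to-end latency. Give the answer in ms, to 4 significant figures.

434.1 ms

L = 88000 bits.
Transmission delays (L/R per hop): 0.44, 5.5, 58.6667, 7.52137 ms; sum = 72.128 ms.
Propagation delays (d/s per hop): 0.0366667, 120, 120, 120 ms; sum = 360.037 ms.
Processing at 3 router(s): 3 × 0.63 ms = 1.89 ms.
End-to-end = 434.1 ms.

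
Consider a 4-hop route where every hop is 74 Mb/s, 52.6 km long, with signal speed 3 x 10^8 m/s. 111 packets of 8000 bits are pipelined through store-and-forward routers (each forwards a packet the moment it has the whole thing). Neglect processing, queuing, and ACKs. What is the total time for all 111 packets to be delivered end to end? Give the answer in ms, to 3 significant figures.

Per-hop transmission t_tx = L/R = 8000/74000000 = 0.108108 ms.
Per-hop propagation t_prop = 52600/300000000 = 0.175333 ms.
Pipeline fill: first packet needs 4·t_tx to clear all hops; remaining 110 packets each add one t_tx.
Total = (4+111-1)·t_tx + 4·t_prop = 114·0.108108 + 4·0.175333 = 13.0 ms.

13.0 ms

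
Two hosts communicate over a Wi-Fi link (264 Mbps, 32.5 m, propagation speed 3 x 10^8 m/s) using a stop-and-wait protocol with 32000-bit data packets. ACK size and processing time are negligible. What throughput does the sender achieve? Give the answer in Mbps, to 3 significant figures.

t_tx = L/R = 32000/264000000 = 0.000121212 s.
t_prop = 32.5/300000000 = 1.08333e-07 s; RTT = 2.16667e-07 s.
Cycle = t_tx + RTT = 0.000121429 s.
Throughput = L / cycle = 32000 / 0.000121429 = 264 Mbps.

264 Mbps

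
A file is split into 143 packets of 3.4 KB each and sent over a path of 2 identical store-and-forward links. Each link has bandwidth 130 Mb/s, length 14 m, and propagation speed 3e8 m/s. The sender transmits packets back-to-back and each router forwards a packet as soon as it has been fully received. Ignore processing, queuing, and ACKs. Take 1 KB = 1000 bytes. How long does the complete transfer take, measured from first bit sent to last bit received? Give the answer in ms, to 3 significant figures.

30.1 ms

Per-hop transmission t_tx = L/R = 27200/130000000 = 0.209231 ms.
Per-hop propagation t_prop = 14/300000000 = 4.66667e-05 ms.
Pipeline fill: first packet needs 2·t_tx to clear all hops; remaining 142 packets each add one t_tx.
Total = (2+143-1)·t_tx + 2·t_prop = 144·0.209231 + 2·4.66667e-05 = 30.1 ms.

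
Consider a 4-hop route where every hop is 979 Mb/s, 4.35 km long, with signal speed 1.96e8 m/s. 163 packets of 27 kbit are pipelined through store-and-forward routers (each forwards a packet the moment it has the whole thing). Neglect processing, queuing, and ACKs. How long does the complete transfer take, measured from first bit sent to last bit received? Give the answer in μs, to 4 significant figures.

4667 μs

Per-hop transmission t_tx = L/R = 27000/979000000 = 27.5792 μs.
Per-hop propagation t_prop = 4350/196000000 = 22.1939 μs.
Pipeline fill: first packet needs 4·t_tx to clear all hops; remaining 162 packets each add one t_tx.
Total = (4+163-1)·t_tx + 4·t_prop = 166·27.5792 + 4·22.1939 = 4667 μs.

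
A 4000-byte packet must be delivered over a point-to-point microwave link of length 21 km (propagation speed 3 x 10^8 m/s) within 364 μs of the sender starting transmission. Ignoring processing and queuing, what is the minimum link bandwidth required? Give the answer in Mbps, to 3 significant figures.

109 Mbps

L = 32000 bits.
Propagation delay = 21000 / 300000000 = 70 μs.
Transmission budget = 364 − 70 = 294 μs.
R ≥ L / t_tx = 32000 bits / 0.000294 s = 109 Mbps.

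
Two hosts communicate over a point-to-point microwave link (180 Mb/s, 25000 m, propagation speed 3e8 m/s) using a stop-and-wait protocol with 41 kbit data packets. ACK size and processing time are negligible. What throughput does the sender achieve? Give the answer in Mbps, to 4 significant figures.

103.9 Mbps

t_tx = L/R = 41000/180000000 = 0.000227778 s.
t_prop = 25000/300000000 = 8.33333e-05 s; RTT = 0.000166667 s.
Cycle = t_tx + RTT = 0.000394444 s.
Throughput = L / cycle = 41000 / 0.000394444 = 103.9 Mbps.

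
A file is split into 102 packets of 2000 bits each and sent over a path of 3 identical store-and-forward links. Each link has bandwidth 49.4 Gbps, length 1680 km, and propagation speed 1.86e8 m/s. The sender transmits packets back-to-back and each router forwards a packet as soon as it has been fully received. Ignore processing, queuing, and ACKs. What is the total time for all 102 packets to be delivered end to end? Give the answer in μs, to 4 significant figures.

Per-hop transmission t_tx = L/R = 2000/49400000000 = 0.0404858 μs.
Per-hop propagation t_prop = 1680000/186000000 = 9032.26 μs.
Pipeline fill: first packet needs 3·t_tx to clear all hops; remaining 101 packets each add one t_tx.
Total = (3+102-1)·t_tx + 3·t_prop = 104·0.0404858 + 3·9032.26 = 27100 μs.

27100 μs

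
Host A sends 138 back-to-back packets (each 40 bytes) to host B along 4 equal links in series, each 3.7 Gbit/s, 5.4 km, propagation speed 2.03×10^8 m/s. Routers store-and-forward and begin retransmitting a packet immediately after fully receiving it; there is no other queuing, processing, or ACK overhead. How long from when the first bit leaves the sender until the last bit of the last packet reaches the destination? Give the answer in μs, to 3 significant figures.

Per-hop transmission t_tx = L/R = 320/3700000000 = 0.0864865 μs.
Per-hop propagation t_prop = 5400/2.03e+08 = 26.601 μs.
Pipeline fill: first packet needs 4·t_tx to clear all hops; remaining 137 packets each add one t_tx.
Total = (4+138-1)·t_tx + 4·t_prop = 141·0.0864865 + 4·26.601 = 119 μs.

119 μs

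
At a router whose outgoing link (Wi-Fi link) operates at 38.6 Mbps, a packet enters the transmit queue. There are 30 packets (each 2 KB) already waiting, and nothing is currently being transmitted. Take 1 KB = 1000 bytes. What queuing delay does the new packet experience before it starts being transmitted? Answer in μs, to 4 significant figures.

Each queued packet: L/R = 16000/38600000 = 414.508 μs.
30 queued → 12435.2 μs.
Queuing delay = 12440 μs.

12440 μs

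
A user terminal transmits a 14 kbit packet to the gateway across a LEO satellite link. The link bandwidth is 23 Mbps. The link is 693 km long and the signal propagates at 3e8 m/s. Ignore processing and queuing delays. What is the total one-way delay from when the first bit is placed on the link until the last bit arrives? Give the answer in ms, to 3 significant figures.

L = 14000 bits.
Transmission delay = L/R = 14000 / 23000000 = 0.608696 ms.
Propagation delay = d/s = 693000 m / 300000000 m/s = 2.31 ms.
Total = 2.92 ms.

2.92 ms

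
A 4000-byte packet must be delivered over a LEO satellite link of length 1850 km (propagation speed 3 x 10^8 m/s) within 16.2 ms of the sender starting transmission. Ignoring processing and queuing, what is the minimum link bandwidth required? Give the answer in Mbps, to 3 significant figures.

3.19 Mbps

L = 32000 bits.
Propagation delay = 1850000 / 300000000 = 6.16667 ms.
Transmission budget = 16.2 − 6.16667 = 10.0333 ms.
R ≥ L / t_tx = 32000 bits / 0.0100333 s = 3.19 Mbps.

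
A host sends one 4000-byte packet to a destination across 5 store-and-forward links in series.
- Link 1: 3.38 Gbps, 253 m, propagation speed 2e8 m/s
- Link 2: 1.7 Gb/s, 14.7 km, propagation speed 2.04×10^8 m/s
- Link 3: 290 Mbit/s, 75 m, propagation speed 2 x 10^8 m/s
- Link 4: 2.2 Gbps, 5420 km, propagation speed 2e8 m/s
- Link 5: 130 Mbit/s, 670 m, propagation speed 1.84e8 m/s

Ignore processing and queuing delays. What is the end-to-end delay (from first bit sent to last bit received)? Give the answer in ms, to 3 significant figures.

27.6 ms

L = 4000 × 8 = 32000 bits.
Transmission delays (L/R per hop): 0.00946746, 0.0188235, 0.110345, 0.0145455, 0.246154 ms; sum = 0.399335 ms.
Propagation delays (d/s per hop): 0.001265, 0.0720588, 0.000375, 27.1, 0.0036413 ms; sum = 27.1773 ms.
End-to-end = 27.6 ms.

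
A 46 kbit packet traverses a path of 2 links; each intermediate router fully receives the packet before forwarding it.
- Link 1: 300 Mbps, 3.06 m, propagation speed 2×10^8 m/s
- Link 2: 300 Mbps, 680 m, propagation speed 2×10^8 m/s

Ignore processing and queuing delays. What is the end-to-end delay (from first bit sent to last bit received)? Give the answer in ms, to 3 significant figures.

L = 46000 bits.
Transmission delay per hop = L/R = 46000/300000000 = 0.153333 ms; 2 hops → 0.306667 ms.
Propagation delays (d/s per hop): 1.53e-05, 0.0034 ms; sum = 0.0034153 ms.
End-to-end = 0.310 ms.

0.310 ms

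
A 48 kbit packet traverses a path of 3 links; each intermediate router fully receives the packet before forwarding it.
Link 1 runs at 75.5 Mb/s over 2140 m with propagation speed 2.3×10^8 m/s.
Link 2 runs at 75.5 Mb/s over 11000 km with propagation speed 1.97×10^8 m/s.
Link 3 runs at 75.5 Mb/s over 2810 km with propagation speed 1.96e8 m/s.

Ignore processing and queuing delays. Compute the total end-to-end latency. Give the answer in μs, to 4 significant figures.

72090 μs

L = 48000 bits.
Transmission delay per hop = L/R = 48000/75500000 = 635.762 μs; 3 hops → 1907.28 μs.
Propagation delays (d/s per hop): 9.30435, 55837.6, 14336.7 μs; sum = 70183.6 μs.
End-to-end = 72090 μs.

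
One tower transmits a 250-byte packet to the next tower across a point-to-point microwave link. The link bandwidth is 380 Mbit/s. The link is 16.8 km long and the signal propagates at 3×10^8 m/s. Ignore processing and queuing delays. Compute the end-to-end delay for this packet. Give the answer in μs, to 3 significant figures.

61.3 μs

L = 250 × 8 = 2000 bits.
Transmission delay = L/R = 2000 / 380000000 = 5.26316 μs.
Propagation delay = d/s = 16800 m / 300000000 m/s = 56 μs.
Total = 61.3 μs.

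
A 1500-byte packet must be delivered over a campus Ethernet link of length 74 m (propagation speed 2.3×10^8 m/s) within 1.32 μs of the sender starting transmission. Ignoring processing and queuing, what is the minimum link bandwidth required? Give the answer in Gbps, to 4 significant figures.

L = 12000 bits.
Propagation delay = 74 / 2.3e+08 = 0.321739 μs.
Transmission budget = 1.32 − 0.321739 = 0.998261 μs.
R ≥ L / t_tx = 12000 bits / 9.98261e-07 s = 12.02 Gbps.

12.02 Gbps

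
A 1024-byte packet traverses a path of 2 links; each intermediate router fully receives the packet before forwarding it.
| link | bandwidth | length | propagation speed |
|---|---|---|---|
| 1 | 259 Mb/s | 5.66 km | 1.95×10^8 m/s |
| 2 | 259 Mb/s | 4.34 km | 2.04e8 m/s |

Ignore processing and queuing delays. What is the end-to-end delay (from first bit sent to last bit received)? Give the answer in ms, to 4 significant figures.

L = 1024 × 8 = 8192 bits.
Transmission delay per hop = L/R = 8192/259000000 = 0.0316293 ms; 2 hops → 0.0632587 ms.
Propagation delays (d/s per hop): 0.0290256, 0.0212745 ms; sum = 0.0503002 ms.
End-to-end = 0.1136 ms.

0.1136 ms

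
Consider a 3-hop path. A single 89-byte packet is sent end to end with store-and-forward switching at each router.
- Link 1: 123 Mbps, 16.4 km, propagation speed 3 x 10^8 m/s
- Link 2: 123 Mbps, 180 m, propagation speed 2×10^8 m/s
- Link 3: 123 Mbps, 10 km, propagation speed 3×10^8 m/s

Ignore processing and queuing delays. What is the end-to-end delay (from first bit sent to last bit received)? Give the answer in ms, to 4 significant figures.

L = 89 × 8 = 712 bits.
Transmission delay per hop = L/R = 712/123000000 = 0.00578862 ms; 3 hops → 0.0173659 ms.
Propagation delays (d/s per hop): 0.0546667, 0.0009, 0.0333333 ms; sum = 0.0889 ms.
End-to-end = 0.1063 ms.

0.1063 ms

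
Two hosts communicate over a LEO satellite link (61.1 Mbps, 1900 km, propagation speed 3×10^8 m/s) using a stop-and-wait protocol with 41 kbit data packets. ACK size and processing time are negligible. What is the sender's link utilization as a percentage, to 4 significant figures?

5.031 %

t_tx = L/R = 41000/61100000 = 0.000671031 s.
t_prop = 1900000/300000000 = 0.00633333 s; RTT = 0.0126667 s.
Cycle = t_tx + RTT = 0.0133377 s.
Utilization = t_tx / cycle = 0.000671031/0.0133377 = 5.031 %.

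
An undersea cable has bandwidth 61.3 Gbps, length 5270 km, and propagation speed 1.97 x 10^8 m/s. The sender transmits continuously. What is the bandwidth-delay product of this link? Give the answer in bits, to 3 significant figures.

Propagation delay = 5270000 / 197000000 = 0.0267513 s.
BDP = R × t_prop = 61300000000 × 0.0267513 = 1639850000 bits.

1640000000 bits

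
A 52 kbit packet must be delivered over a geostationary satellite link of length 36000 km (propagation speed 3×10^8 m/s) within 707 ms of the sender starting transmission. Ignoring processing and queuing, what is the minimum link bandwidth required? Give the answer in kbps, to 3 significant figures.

88.6 kbps

Propagation delay = 36000000 / 300000000 = 120 ms.
Transmission budget = 707 − 120 = 587 ms.
R ≥ L / t_tx = 52000 bits / 0.587 s = 88.6 kbps.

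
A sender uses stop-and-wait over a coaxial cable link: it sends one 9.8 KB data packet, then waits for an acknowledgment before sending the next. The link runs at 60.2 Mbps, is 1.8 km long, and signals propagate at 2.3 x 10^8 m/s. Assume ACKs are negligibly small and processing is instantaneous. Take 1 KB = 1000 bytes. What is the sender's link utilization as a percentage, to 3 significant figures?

t_tx = L/R = 78400/60200000 = 0.00130233 s.
t_prop = 1800/2.3e+08 = 7.82609e-06 s; RTT = 1.56522e-05 s.
Cycle = t_tx + RTT = 0.00131798 s.
Utilization = t_tx / cycle = 0.00130233/0.00131798 = 98.8 %.

98.8 %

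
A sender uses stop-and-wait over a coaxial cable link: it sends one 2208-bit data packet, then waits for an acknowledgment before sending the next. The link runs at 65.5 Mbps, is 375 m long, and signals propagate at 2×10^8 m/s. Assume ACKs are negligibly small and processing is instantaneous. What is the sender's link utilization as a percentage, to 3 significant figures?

90.0 %

t_tx = L/R = 2208/65500000 = 3.37099e-05 s.
t_prop = 375/200000000 = 1.875e-06 s; RTT = 3.75e-06 s.
Cycle = t_tx + RTT = 3.74599e-05 s.
Utilization = t_tx / cycle = 3.37099e-05/3.74599e-05 = 90.0 %.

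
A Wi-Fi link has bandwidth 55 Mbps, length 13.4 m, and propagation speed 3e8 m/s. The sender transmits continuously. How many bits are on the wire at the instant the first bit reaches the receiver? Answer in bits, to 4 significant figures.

2.457 bits

Propagation delay = 13.4 / 300000000 = 4.46667e-08 s.
BDP = R × t_prop = 55000000 × 4.46667e-08 = 2.45667 bits.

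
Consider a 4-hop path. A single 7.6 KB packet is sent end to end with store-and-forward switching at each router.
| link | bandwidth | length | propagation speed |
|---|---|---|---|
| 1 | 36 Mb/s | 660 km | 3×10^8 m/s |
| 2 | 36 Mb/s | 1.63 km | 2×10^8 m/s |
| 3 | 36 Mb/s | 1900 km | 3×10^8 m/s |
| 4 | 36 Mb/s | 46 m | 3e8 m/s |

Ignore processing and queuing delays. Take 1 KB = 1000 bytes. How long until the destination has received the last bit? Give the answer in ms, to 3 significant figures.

15.3 ms

L = 60800 bits.
Transmission delay per hop = L/R = 60800/36000000 = 1.68889 ms; 4 hops → 6.75556 ms.
Propagation delays (d/s per hop): 2.2, 0.00815, 6.33333, 0.000153333 ms; sum = 8.54164 ms.
End-to-end = 15.3 ms.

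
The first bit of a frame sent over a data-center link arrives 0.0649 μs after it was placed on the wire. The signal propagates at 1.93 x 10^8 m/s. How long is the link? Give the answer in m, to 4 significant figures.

12.53 m

d = s × t_prop = 193000000 × 6.49e-08 = 12.53 m.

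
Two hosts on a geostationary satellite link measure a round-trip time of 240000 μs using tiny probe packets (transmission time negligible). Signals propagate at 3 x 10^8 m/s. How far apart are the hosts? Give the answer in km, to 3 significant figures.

36000 km

One-way propagation = RTT/2 = 120000 μs.
d = s × t = 300000000 × 0.12 = 36000 km.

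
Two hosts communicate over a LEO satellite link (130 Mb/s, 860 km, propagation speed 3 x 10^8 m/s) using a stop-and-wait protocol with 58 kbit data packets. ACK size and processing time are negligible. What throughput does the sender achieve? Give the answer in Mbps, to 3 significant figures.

9.39 Mbps

t_tx = L/R = 58000/130000000 = 0.000446154 s.
t_prop = 860000/300000000 = 0.00286667 s; RTT = 0.00573333 s.
Cycle = t_tx + RTT = 0.00617949 s.
Throughput = L / cycle = 58000 / 0.00617949 = 9.39 Mbps.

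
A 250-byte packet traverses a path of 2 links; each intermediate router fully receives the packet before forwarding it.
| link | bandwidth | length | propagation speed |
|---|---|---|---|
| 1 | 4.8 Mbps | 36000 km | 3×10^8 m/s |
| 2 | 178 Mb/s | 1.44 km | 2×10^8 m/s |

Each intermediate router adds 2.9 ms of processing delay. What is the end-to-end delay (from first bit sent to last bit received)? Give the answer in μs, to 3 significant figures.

123000 μs

L = 250 × 8 = 2000 bits.
Transmission delays (L/R per hop): 416.667, 11.236 μs; sum = 427.903 μs.
Propagation delays (d/s per hop): 120000, 7.2 μs; sum = 120007 μs.
Processing at 1 router(s): 1 × 2.9 ms = 2900 μs.
End-to-end = 123000 μs.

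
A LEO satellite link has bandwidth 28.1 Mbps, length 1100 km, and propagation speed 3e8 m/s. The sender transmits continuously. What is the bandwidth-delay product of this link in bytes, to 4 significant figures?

12880 bytes

Propagation delay = 1100000 / 300000000 = 0.00366667 s.
BDP = R × t_prop = 28100000 × 0.00366667 = 103033 bits.
In bytes: 103033/8 = 12880 bytes.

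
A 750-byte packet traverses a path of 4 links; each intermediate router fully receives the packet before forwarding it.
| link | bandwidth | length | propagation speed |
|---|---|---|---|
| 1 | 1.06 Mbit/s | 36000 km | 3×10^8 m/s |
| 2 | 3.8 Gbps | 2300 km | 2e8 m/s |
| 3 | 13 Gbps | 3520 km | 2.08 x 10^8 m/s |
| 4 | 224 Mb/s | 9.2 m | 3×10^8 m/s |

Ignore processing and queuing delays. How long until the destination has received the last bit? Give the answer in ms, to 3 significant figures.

L = 750 × 8 = 6000 bits.
Transmission delays (L/R per hop): 5.66038, 0.00157895, 0.000461538, 0.0267857 ms; sum = 5.6892 ms.
Propagation delays (d/s per hop): 120, 11.5, 16.9231, 3.06667e-05 ms; sum = 148.423 ms.
End-to-end = 154 ms.

154 ms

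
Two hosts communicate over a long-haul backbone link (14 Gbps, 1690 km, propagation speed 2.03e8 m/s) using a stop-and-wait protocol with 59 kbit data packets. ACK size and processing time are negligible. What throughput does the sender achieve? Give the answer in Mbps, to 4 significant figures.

3.543 Mbps

t_tx = L/R = 59000/14000000000 = 4.21429e-06 s.
t_prop = 1690000/2.03e+08 = 0.00832512 s; RTT = 0.0166502 s.
Cycle = t_tx + RTT = 0.0166545 s.
Throughput = L / cycle = 59000 / 0.0166545 = 3.543 Mbps.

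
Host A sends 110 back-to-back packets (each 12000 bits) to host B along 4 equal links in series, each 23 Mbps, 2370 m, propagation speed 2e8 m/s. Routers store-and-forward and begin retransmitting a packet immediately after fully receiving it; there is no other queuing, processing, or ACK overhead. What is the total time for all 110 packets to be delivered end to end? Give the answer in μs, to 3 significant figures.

Per-hop transmission t_tx = L/R = 12000/23000000 = 521.739 μs.
Per-hop propagation t_prop = 2370/200000000 = 11.85 μs.
Pipeline fill: first packet needs 4·t_tx to clear all hops; remaining 109 packets each add one t_tx.
Total = (4+110-1)·t_tx + 4·t_prop = 113·521.739 + 4·11.85 = 59000 μs.

59000 μs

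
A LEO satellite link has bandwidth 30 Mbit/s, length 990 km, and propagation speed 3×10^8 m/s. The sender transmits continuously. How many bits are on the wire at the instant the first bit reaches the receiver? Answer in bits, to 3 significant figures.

99000 bits

Propagation delay = 990000 / 300000000 = 0.0033 s.
BDP = R × t_prop = 30000000 × 0.0033 = 99000 bits.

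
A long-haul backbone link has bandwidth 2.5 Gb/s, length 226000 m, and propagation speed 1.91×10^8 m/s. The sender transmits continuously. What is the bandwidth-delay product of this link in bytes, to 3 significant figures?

370000 bytes

Propagation delay = 226000 / 191000000 = 0.00118325 s.
BDP = R × t_prop = 2500000000 × 0.00118325 = 2958120 bits.
In bytes: 2958120/8 = 370000 bytes.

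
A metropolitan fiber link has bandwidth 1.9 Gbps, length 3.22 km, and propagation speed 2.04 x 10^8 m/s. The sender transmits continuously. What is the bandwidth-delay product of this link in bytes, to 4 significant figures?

Propagation delay = 3220 / 204000000 = 1.57843e-05 s.
BDP = R × t_prop = 1900000000 × 1.57843e-05 = 29990.2 bits.
In bytes: 29990.2/8 = 3749 bytes.

3749 bytes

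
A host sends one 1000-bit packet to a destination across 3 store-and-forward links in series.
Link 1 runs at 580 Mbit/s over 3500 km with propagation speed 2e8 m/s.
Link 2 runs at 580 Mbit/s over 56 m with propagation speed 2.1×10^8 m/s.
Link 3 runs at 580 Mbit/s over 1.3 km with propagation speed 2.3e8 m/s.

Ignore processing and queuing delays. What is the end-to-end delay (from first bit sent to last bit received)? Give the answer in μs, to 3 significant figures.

Transmission delay per hop = L/R = 1000/580000000 = 1.72414 μs; 3 hops → 5.17241 μs.
Propagation delays (d/s per hop): 17500, 0.266667, 5.65217 μs; sum = 17505.9 μs.
End-to-end = 17500 μs.

17500 μs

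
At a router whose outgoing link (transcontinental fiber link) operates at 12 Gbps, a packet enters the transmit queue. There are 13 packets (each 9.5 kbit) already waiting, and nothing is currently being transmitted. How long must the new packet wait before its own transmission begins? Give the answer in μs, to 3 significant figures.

Each queued packet: L/R = 9500/12000000000 = 0.791667 μs.
13 queued → 10.2917 μs.
Queuing delay = 10.3 μs.

10.3 μs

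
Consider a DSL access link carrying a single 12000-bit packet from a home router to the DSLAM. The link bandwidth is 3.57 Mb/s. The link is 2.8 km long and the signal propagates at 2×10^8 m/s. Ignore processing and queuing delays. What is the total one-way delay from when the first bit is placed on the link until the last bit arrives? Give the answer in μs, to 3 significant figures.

Transmission delay = L/R = 12000 / 3570000 = 3361.34 μs.
Propagation delay = d/s = 2800 m / 200000000 m/s = 14 μs.
Total = 3380 μs.

3380 μs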